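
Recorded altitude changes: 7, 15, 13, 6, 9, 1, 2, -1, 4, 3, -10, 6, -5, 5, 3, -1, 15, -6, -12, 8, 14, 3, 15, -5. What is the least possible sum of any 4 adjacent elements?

Window sums for each of the 21 positions:
7 15 13 6 → sum 41
15 13 6 9 → sum 43
13 6 9 1 → sum 29
6 9 1 2 → sum 18
9 1 2 -1 → sum 11
1 2 -1 4 → sum 6
2 -1 4 3 → sum 8
-1 4 3 -10 → sum -4
4 3 -10 6 → sum 3
3 -10 6 -5 → sum -6
-10 6 -5 5 → sum -4
6 -5 5 3 → sum 9
-5 5 3 -1 → sum 2
5 3 -1 15 → sum 22
3 -1 15 -6 → sum 11
-1 15 -6 -12 → sum -4
15 -6 -12 8 → sum 5
-6 -12 8 14 → sum 4
-12 8 14 3 → sum 13
8 14 3 15 → sum 40
14 3 15 -5 → sum 27
Least of these is -6.

-6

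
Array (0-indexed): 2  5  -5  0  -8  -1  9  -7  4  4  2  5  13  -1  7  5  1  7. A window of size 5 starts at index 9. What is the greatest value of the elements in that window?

Elements at indices 9..13: 4, 2, 5, 13, -1
max(4, 2, 5, 13, -1) = 13

13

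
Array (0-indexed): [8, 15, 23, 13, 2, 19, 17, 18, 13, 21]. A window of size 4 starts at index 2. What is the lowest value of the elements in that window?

2

Elements at indices 2..5: 23, 13, 2, 19
min(23, 13, 2, 19) = 2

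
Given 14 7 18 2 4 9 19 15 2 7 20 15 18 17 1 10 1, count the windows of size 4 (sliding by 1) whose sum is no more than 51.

[14, 7, 18, 2] → sum 41  ≤ 51 ✓
[7, 18, 2, 4] → sum 31  ≤ 51 ✓
[18, 2, 4, 9] → sum 33  ≤ 51 ✓
[2, 4, 9, 19] → sum 34  ≤ 51 ✓
[4, 9, 19, 15] → sum 47  ≤ 51 ✓
[9, 19, 15, 2] → sum 45  ≤ 51 ✓
[19, 15, 2, 7] → sum 43  ≤ 51 ✓
[15, 2, 7, 20] → sum 44  ≤ 51 ✓
[2, 7, 20, 15] → sum 44  ≤ 51 ✓
[7, 20, 15, 18] → sum 60
[20, 15, 18, 17] → sum 70
[15, 18, 17, 1] → sum 51  ≤ 51 ✓
[18, 17, 1, 10] → sum 46  ≤ 51 ✓
[17, 1, 10, 1] → sum 29  ≤ 51 ✓
12 windows satisfy the condition.

12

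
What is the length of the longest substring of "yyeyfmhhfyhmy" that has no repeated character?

5

add y: [y] len 1
add y (repeat y, move left end past it): [y] len 1
add e: [y, e] len 2
add y (repeat y, move left end past it): [e, y] len 2
add f: [e, y, f] len 3
add m: [e, y, f, m] len 4
add h: [e, y, f, m, h] len 5
add h (repeat h, move left end past it): [h] len 1
add f: [h, f] len 2
add y: [h, f, y] len 3
add h (repeat h, move left end past it): [f, y, h] len 3
add m: [f, y, h, m] len 4
add y (repeat y, move left end past it): [h, m, y] len 3
Longest all-distinct length: 5.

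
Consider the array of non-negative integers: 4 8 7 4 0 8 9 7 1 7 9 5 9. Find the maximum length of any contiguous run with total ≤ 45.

8

→ 4: sum 4, len 1
→ 8: sum 12, len 2
→ 7: sum 19, len 3
→ 4: sum 23, len 4
→ 0: sum 23, len 5
→ 8: sum 31, len 6
→ 9: sum 40, len 7
→ 7 (dropped 4): sum 43, len 7
→ 1: sum 44, len 8
→ 7 (dropped 8): sum 43, len 8
→ 9 (dropped 7): sum 45, len 8
→ 5 (dropped 4, 0, 8): sum 38, len 6
→ 9 (dropped 9): sum 38, len 6
Longest length seen: 8.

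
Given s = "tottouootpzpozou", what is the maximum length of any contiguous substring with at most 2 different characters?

5

add t: window [t] (1 distinct), len 1
add o: window [t, o] (2 distinct), len 2
add t: window [t, o, t] (2 distinct), len 3
add t: window [t, o, t, t] (2 distinct), len 4
add o: window [t, o, t, t, o] (2 distinct), len 5
add u: window [o, u] (2 distinct), len 2
add o: window [o, u, o] (2 distinct), len 3
add o: window [o, u, o, o] (2 distinct), len 4
add t: window [o, o, t] (2 distinct), len 3
add p: window [t, p] (2 distinct), len 2
add z: window [p, z] (2 distinct), len 2
add p: window [p, z, p] (2 distinct), len 3
add o: window [p, o] (2 distinct), len 2
add z: window [o, z] (2 distinct), len 2
add o: window [o, z, o] (2 distinct), len 3
add u: window [o, u] (2 distinct), len 2
Longest length with ≤2 distinct: 5.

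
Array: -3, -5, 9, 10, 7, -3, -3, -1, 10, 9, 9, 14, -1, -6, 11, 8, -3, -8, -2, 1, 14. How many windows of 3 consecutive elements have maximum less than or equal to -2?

-3 -5 9 → max 9
-5 9 10 → max 10
9 10 7 → max 10
10 7 -3 → max 10
7 -3 -3 → max 7
-3 -3 -1 → max -1
-3 -1 10 → max 10
-1 10 9 → max 10
10 9 9 → max 10
9 9 14 → max 14
9 14 -1 → max 14
14 -1 -6 → max 14
-1 -6 11 → max 11
-6 11 8 → max 11
11 8 -3 → max 11
8 -3 -8 → max 8
-3 -8 -2 → max -2  ≤ -2 ✓
-8 -2 1 → max 1
-2 1 14 → max 14
1 window satisfy the condition.

1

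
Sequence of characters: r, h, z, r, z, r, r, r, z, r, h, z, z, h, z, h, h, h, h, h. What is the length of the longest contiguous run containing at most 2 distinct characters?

Extend right; when distinct count exceeds 2, shrink from the left:
add r: window [r] (1 distinct), len 1
add h: window [r, h] (2 distinct), len 2
add z: window [h, z] (2 distinct), len 2
add r: window [z, r] (2 distinct), len 2
add z: window [z, r, z] (2 distinct), len 3
add r: window [z, r, z, r] (2 distinct), len 4
add r: window [z, r, z, r, r] (2 distinct), len 5
add r: window [z, r, z, r, r, r] (2 distinct), len 6
add z: window [z, r, z, r, r, r, z] (2 distinct), len 7
add r: window [z, r, z, r, r, r, z, r] (2 distinct), len 8
add h: window [r, h] (2 distinct), len 2
add z: window [h, z] (2 distinct), len 2
add z: window [h, z, z] (2 distinct), len 3
add h: window [h, z, z, h] (2 distinct), len 4
add z: window [h, z, z, h, z] (2 distinct), len 5
add h: window [h, z, z, h, z, h] (2 distinct), len 6
add h: window [h, z, z, h, z, h, h] (2 distinct), len 7
add h: window [h, z, z, h, z, h, h, h] (2 distinct), len 8
add h: window [h, z, z, h, z, h, h, h, h] (2 distinct), len 9
add h: window [h, z, z, h, z, h, h, h, h, h] (2 distinct), len 10
Longest length with ≤2 distinct: 10.

10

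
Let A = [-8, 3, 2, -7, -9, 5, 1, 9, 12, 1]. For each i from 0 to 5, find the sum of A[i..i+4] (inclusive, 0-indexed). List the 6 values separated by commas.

-19, -6, -8, -1, 18, 28

Sliding a size-5 window across the 10 values:
(-8, 3, 2, -7, -9) → sum -19
(3, 2, -7, -9, 5) → sum -6
(2, -7, -9, 5, 1) → sum -8
(-7, -9, 5, 1, 9) → sum -1
(-9, 5, 1, 9, 12) → sum 18
(5, 1, 9, 12, 1) → sum 28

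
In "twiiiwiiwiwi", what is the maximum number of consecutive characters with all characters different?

[t] len 1
[t, w] len 2
[t, w, i] len 3
[i] len 1
[i] len 1
[i, w] len 2
[w, i] len 2
[i] len 1
[i, w] len 2
[w, i] len 2
[i, w] len 2
[w, i] len 2
Longest all-distinct length: 3.

3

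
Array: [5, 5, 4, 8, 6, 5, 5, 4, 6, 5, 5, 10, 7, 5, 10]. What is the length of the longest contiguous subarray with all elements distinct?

4

[5] len 1
[5] len 1
[5, 4] len 2
[5, 4, 8] len 3
[5, 4, 8, 6] len 4
[4, 8, 6, 5] len 4
[5] len 1
[5, 4] len 2
[5, 4, 6] len 3
[4, 6, 5] len 3
[5] len 1
[5, 10] len 2
[5, 10, 7] len 3
[10, 7, 5] len 3
[7, 5, 10] len 3
Longest all-distinct length: 4.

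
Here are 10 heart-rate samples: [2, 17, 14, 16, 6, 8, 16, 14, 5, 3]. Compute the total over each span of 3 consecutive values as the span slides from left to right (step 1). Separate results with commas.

33, 47, 36, 30, 30, 38, 35, 22

[2, 17, 14] → sum 33
[17, 14, 16] → sum 47
[14, 16, 6] → sum 36
[16, 6, 8] → sum 30
[6, 8, 16] → sum 30
[8, 16, 14] → sum 38
[16, 14, 5] → sum 35
[14, 5, 3] → sum 22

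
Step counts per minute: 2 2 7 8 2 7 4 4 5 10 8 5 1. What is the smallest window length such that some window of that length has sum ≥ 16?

add 2: running sum 2 < 16
add 2: running sum 4 < 16
add 7: running sum 11 < 16
add 8: shortest ending here [2, 7, 8] sum 17, len 3
add 2: shortest ending here [7, 8, 2] sum 17, len 3
add 7: shortest ending here [8, 2, 7] sum 17, len 3
add 4: shortest ending here [8, 2, 7, 4] sum 21, len 4
add 4: shortest ending here [2, 7, 4, 4] sum 17, len 4
add 5: shortest ending here [7, 4, 4, 5] sum 20, len 4
add 10: shortest ending here [4, 5, 10] sum 19, len 3
add 8: shortest ending here [10, 8] sum 18, len 2
add 5: shortest ending here [10, 8, 5] sum 23, len 3
add 1: shortest ending here [10, 8, 5, 1] sum 24, len 4
Shortest qualifying length: 2.

2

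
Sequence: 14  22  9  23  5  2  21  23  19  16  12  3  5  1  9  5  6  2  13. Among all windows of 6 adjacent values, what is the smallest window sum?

28

14 22 9 23 5 2 → sum 75
22 9 23 5 2 21 → sum 82
9 23 5 2 21 23 → sum 83
23 5 2 21 23 19 → sum 93
5 2 21 23 19 16 → sum 86
2 21 23 19 16 12 → sum 93
21 23 19 16 12 3 → sum 94
23 19 16 12 3 5 → sum 78
19 16 12 3 5 1 → sum 56
16 12 3 5 1 9 → sum 46
12 3 5 1 9 5 → sum 35
3 5 1 9 5 6 → sum 29
5 1 9 5 6 2 → sum 28
1 9 5 6 2 13 → sum 36
Smallest of these is 28.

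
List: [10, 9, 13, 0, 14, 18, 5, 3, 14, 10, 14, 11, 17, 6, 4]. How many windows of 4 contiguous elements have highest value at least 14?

(10, 9, 13, 0) → max 13
(9, 13, 0, 14) → max 14  ≥ 14 ✓
(13, 0, 14, 18) → max 18  ≥ 14 ✓
(0, 14, 18, 5) → max 18  ≥ 14 ✓
(14, 18, 5, 3) → max 18  ≥ 14 ✓
(18, 5, 3, 14) → max 18  ≥ 14 ✓
(5, 3, 14, 10) → max 14  ≥ 14 ✓
(3, 14, 10, 14) → max 14  ≥ 14 ✓
(14, 10, 14, 11) → max 14  ≥ 14 ✓
(10, 14, 11, 17) → max 17  ≥ 14 ✓
(14, 11, 17, 6) → max 17  ≥ 14 ✓
(11, 17, 6, 4) → max 17  ≥ 14 ✓
11 windows satisfy the condition.

11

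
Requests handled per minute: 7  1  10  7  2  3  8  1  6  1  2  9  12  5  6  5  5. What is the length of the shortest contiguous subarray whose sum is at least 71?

add 7: running sum 7 < 71
add 1: running sum 8 < 71
add 10: running sum 18 < 71
add 7: running sum 25 < 71
add 2: running sum 27 < 71
add 3: running sum 30 < 71
add 8: running sum 38 < 71
add 1: running sum 39 < 71
add 6: running sum 45 < 71
add 1: running sum 46 < 71
add 2: running sum 48 < 71
add 9: running sum 57 < 71
add 12: running sum 69 < 71
add 5: shortest ending here [7, 1, 10, 7, 2, 3, 8, 1, 6, 1, 2, 9, 12, 5] sum 74, len 14
add 6: shortest ending here [10, 7, 2, 3, 8, 1, 6, 1, 2, 9, 12, 5, 6] sum 72, len 13
add 5: shortest ending here [10, 7, 2, 3, 8, 1, 6, 1, 2, 9, 12, 5, 6, 5] sum 77, len 14
add 5: shortest ending here [7, 2, 3, 8, 1, 6, 1, 2, 9, 12, 5, 6, 5, 5] sum 72, len 14
Shortest qualifying length: 13.

13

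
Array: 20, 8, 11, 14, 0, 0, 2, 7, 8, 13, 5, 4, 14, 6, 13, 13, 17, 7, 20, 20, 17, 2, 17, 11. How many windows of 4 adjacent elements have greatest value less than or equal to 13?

5

(20, 8, 11, 14) → max 20
(8, 11, 14, 0) → max 14
(11, 14, 0, 0) → max 14
(14, 0, 0, 2) → max 14
(0, 0, 2, 7) → max 7  ≤ 13 ✓
(0, 2, 7, 8) → max 8  ≤ 13 ✓
(2, 7, 8, 13) → max 13  ≤ 13 ✓
(7, 8, 13, 5) → max 13  ≤ 13 ✓
(8, 13, 5, 4) → max 13  ≤ 13 ✓
(13, 5, 4, 14) → max 14
(5, 4, 14, 6) → max 14
(4, 14, 6, 13) → max 14
(14, 6, 13, 13) → max 14
(6, 13, 13, 17) → max 17
(13, 13, 17, 7) → max 17
(13, 17, 7, 20) → max 20
(17, 7, 20, 20) → max 20
(7, 20, 20, 17) → max 20
(20, 20, 17, 2) → max 20
(20, 17, 2, 17) → max 20
(17, 2, 17, 11) → max 17
5 windows satisfy the condition.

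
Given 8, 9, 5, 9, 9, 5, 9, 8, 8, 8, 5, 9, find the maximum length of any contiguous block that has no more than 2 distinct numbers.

6

[8] 1 distinct, len 1
[8, 9] 2 distinct, len 2
[9, 5] 2 distinct, len 2
[9, 5, 9] 2 distinct, len 3
[9, 5, 9, 9] 2 distinct, len 4
[9, 5, 9, 9, 5] 2 distinct, len 5
[9, 5, 9, 9, 5, 9] 2 distinct, len 6
[9, 8] 2 distinct, len 2
[9, 8, 8] 2 distinct, len 3
[9, 8, 8, 8] 2 distinct, len 4
[8, 8, 8, 5] 2 distinct, len 4
[5, 9] 2 distinct, len 2
Longest length with ≤2 distinct: 6.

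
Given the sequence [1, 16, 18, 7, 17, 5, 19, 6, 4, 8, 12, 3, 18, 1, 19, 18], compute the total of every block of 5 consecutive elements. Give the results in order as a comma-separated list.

59, 63, 66, 54, 51, 42, 49, 33, 45, 42, 53, 59

(1, 16, 18, 7, 17) → sum 59
(16, 18, 7, 17, 5) → sum 63
(18, 7, 17, 5, 19) → sum 66
(7, 17, 5, 19, 6) → sum 54
(17, 5, 19, 6, 4) → sum 51
(5, 19, 6, 4, 8) → sum 42
(19, 6, 4, 8, 12) → sum 49
(6, 4, 8, 12, 3) → sum 33
(4, 8, 12, 3, 18) → sum 45
(8, 12, 3, 18, 1) → sum 42
(12, 3, 18, 1, 19) → sum 53
(3, 18, 1, 19, 18) → sum 59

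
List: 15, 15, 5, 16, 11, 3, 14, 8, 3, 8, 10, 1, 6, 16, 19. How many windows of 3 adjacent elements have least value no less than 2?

(15, 15, 5) → min 5  ≥ 2 ✓
(15, 5, 16) → min 5  ≥ 2 ✓
(5, 16, 11) → min 5  ≥ 2 ✓
(16, 11, 3) → min 3  ≥ 2 ✓
(11, 3, 14) → min 3  ≥ 2 ✓
(3, 14, 8) → min 3  ≥ 2 ✓
(14, 8, 3) → min 3  ≥ 2 ✓
(8, 3, 8) → min 3  ≥ 2 ✓
(3, 8, 10) → min 3  ≥ 2 ✓
(8, 10, 1) → min 1
(10, 1, 6) → min 1
(1, 6, 16) → min 1
(6, 16, 19) → min 6  ≥ 2 ✓
10 windows satisfy the condition.

10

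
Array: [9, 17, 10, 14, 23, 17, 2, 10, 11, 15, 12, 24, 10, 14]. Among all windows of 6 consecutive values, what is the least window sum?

67

(9, 17, 10, 14, 23, 17) → sum 90
(17, 10, 14, 23, 17, 2) → sum 83
(10, 14, 23, 17, 2, 10) → sum 76
(14, 23, 17, 2, 10, 11) → sum 77
(23, 17, 2, 10, 11, 15) → sum 78
(17, 2, 10, 11, 15, 12) → sum 67
(2, 10, 11, 15, 12, 24) → sum 74
(10, 11, 15, 12, 24, 10) → sum 82
(11, 15, 12, 24, 10, 14) → sum 86
Least of these is 67.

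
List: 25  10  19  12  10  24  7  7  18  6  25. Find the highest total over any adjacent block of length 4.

[25, 10, 19, 12] → sum 66
[10, 19, 12, 10] → sum 51
[19, 12, 10, 24] → sum 65
[12, 10, 24, 7] → sum 53
[10, 24, 7, 7] → sum 48
[24, 7, 7, 18] → sum 56
[7, 7, 18, 6] → sum 38
[7, 18, 6, 25] → sum 56
Highest of these is 66.

66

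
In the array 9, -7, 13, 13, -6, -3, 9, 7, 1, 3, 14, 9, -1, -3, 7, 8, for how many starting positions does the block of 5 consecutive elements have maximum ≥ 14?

5

9 -7 13 13 -6 → max 13
-7 13 13 -6 -3 → max 13
13 13 -6 -3 9 → max 13
13 -6 -3 9 7 → max 13
-6 -3 9 7 1 → max 9
-3 9 7 1 3 → max 9
9 7 1 3 14 → max 14  ≥ 14 ✓
7 1 3 14 9 → max 14  ≥ 14 ✓
1 3 14 9 -1 → max 14  ≥ 14 ✓
3 14 9 -1 -3 → max 14  ≥ 14 ✓
14 9 -1 -3 7 → max 14  ≥ 14 ✓
9 -1 -3 7 8 → max 9
5 windows satisfy the condition.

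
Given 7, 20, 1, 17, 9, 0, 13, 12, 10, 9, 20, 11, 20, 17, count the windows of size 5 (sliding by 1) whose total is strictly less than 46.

3

(7, 20, 1, 17, 9) → sum 54
(20, 1, 17, 9, 0) → sum 47
(1, 17, 9, 0, 13) → sum 40  < 46 ✓
(17, 9, 0, 13, 12) → sum 51
(9, 0, 13, 12, 10) → sum 44  < 46 ✓
(0, 13, 12, 10, 9) → sum 44  < 46 ✓
(13, 12, 10, 9, 20) → sum 64
(12, 10, 9, 20, 11) → sum 62
(10, 9, 20, 11, 20) → sum 70
(9, 20, 11, 20, 17) → sum 77
3 windows satisfy the condition.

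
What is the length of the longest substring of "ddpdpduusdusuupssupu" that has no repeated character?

[d] len 1
[d] len 1
[d, p] len 2
[p, d] len 2
[d, p] len 2
[p, d] len 2
[p, d, u] len 3
[u] len 1
[u, s] len 2
[u, s, d] len 3
[s, d, u] len 3
[d, u, s] len 3
[s, u] len 2
[u] len 1
[u, p] len 2
[u, p, s] len 3
[s] len 1
[s, u] len 2
[s, u, p] len 3
[p, u] len 2
Longest all-distinct length: 3.

3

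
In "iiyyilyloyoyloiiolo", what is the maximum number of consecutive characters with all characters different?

4

add i: [i] len 1
add i (repeat i, move left end past it): [i] len 1
add y: [i, y] len 2
add y (repeat y, move left end past it): [y] len 1
add i: [y, i] len 2
add l: [y, i, l] len 3
add y (repeat y, move left end past it): [i, l, y] len 3
add l (repeat l, move left end past it): [y, l] len 2
add o: [y, l, o] len 3
add y (repeat y, move left end past it): [l, o, y] len 3
add o (repeat o, move left end past it): [y, o] len 2
add y (repeat y, move left end past it): [o, y] len 2
add l: [o, y, l] len 3
add o (repeat o, move left end past it): [y, l, o] len 3
add i: [y, l, o, i] len 4
add i (repeat i, move left end past it): [i] len 1
add o: [i, o] len 2
add l: [i, o, l] len 3
add o (repeat o, move left end past it): [l, o] len 2
Longest all-distinct length: 4.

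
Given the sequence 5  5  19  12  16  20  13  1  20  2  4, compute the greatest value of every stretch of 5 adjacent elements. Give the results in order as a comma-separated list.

(5, 5, 19, 12, 16) → max 19
(5, 19, 12, 16, 20) → max 20
(19, 12, 16, 20, 13) → max 20
(12, 16, 20, 13, 1) → max 20
(16, 20, 13, 1, 20) → max 20
(20, 13, 1, 20, 2) → max 20
(13, 1, 20, 2, 4) → max 20

19, 20, 20, 20, 20, 20, 20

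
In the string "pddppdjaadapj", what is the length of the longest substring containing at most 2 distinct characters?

add p: window [p] (1 distinct), len 1
add d: window [p, d] (2 distinct), len 2
add d: window [p, d, d] (2 distinct), len 3
add p: window [p, d, d, p] (2 distinct), len 4
add p: window [p, d, d, p, p] (2 distinct), len 5
add d: window [p, d, d, p, p, d] (2 distinct), len 6
add j: window [d, j] (2 distinct), len 2
add a: window [j, a] (2 distinct), len 2
add a: window [j, a, a] (2 distinct), len 3
add d: window [a, a, d] (2 distinct), len 3
add a: window [a, a, d, a] (2 distinct), len 4
add p: window [a, p] (2 distinct), len 2
add j: window [p, j] (2 distinct), len 2
Longest length with ≤2 distinct: 6.

6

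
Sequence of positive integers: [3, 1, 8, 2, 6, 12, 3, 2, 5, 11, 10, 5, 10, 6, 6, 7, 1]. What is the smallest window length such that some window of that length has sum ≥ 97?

16

add 3: running sum 3 < 97
add 1: running sum 4 < 97
add 8: running sum 12 < 97
add 2: running sum 14 < 97
add 6: running sum 20 < 97
add 12: running sum 32 < 97
add 3: running sum 35 < 97
add 2: running sum 37 < 97
add 5: running sum 42 < 97
add 11: running sum 53 < 97
add 10: running sum 63 < 97
add 5: running sum 68 < 97
add 10: running sum 78 < 97
add 6: running sum 84 < 97
add 6: running sum 90 < 97
end 15: [3, 1, 8, 2, 6, 12, 3, 2, 5, 11, 10, 5, 10, 6, 6, 7] sum 97, len 16
end 16: [3, 1, 8, 2, 6, 12, 3, 2, 5, 11, 10, 5, 10, 6, 6, 7, 1] sum 98, len 17
Shortest qualifying length: 16.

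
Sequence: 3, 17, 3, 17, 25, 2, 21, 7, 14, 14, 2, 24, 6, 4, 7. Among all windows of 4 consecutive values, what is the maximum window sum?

[3, 17, 3, 17] → sum 40
[17, 3, 17, 25] → sum 62
[3, 17, 25, 2] → sum 47
[17, 25, 2, 21] → sum 65
[25, 2, 21, 7] → sum 55
[2, 21, 7, 14] → sum 44
[21, 7, 14, 14] → sum 56
[7, 14, 14, 2] → sum 37
[14, 14, 2, 24] → sum 54
[14, 2, 24, 6] → sum 46
[2, 24, 6, 4] → sum 36
[24, 6, 4, 7] → sum 41
Maximum of these is 65.

65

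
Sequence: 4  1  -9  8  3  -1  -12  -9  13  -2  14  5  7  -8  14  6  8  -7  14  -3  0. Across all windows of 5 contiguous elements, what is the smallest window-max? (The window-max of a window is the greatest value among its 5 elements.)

(4, 1, -9, 8, 3) → max 8
(1, -9, 8, 3, -1) → max 8
(-9, 8, 3, -1, -12) → max 8
(8, 3, -1, -12, -9) → max 8
(3, -1, -12, -9, 13) → max 13
(-1, -12, -9, 13, -2) → max 13
(-12, -9, 13, -2, 14) → max 14
(-9, 13, -2, 14, 5) → max 14
(13, -2, 14, 5, 7) → max 14
(-2, 14, 5, 7, -8) → max 14
(14, 5, 7, -8, 14) → max 14
(5, 7, -8, 14, 6) → max 14
(7, -8, 14, 6, 8) → max 14
(-8, 14, 6, 8, -7) → max 14
(14, 6, 8, -7, 14) → max 14
(6, 8, -7, 14, -3) → max 14
(8, -7, 14, -3, 0) → max 14
Smallest of these is 8.

8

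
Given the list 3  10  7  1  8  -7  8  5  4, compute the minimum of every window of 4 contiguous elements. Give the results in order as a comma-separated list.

[3, 10, 7, 1] → min 1
[10, 7, 1, 8] → min 1
[7, 1, 8, -7] → min -7
[1, 8, -7, 8] → min -7
[8, -7, 8, 5] → min -7
[-7, 8, 5, 4] → min -7

1, 1, -7, -7, -7, -7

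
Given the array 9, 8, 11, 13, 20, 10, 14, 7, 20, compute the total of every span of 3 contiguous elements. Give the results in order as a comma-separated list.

(9, 8, 11) → sum 28
(8, 11, 13) → sum 32
(11, 13, 20) → sum 44
(13, 20, 10) → sum 43
(20, 10, 14) → sum 44
(10, 14, 7) → sum 31
(14, 7, 20) → sum 41

28, 32, 44, 43, 44, 31, 41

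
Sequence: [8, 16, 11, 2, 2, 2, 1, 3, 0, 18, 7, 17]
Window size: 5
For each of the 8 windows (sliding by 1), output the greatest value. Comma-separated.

16, 16, 11, 3, 3, 18, 18, 18

8 16 11 2 2 → max 16
16 11 2 2 2 → max 16
11 2 2 2 1 → max 11
2 2 2 1 3 → max 3
2 2 1 3 0 → max 3
2 1 3 0 18 → max 18
1 3 0 18 7 → max 18
3 0 18 7 17 → max 18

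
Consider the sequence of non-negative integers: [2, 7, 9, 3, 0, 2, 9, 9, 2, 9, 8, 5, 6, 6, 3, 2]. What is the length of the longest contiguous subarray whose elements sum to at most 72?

13

[2] sum 2 len 1
[2, 7] sum 9 len 2
[2, 7, 9] sum 18 len 3
[2, 7, 9, 3] sum 21 len 4
[2, 7, 9, 3, 0] sum 21 len 5
[2, 7, 9, 3, 0, 2] sum 23 len 6
[2, 7, 9, 3, 0, 2, 9] sum 32 len 7
[2, 7, 9, 3, 0, 2, 9, 9] sum 41 len 8
[2, 7, 9, 3, 0, 2, 9, 9, 2] sum 43 len 9
[2, 7, 9, 3, 0, 2, 9, 9, 2, 9] sum 52 len 10
[2, 7, 9, 3, 0, 2, 9, 9, 2, 9, 8] sum 60 len 11
[2, 7, 9, 3, 0, 2, 9, 9, 2, 9, 8, 5] sum 65 len 12
[2, 7, 9, 3, 0, 2, 9, 9, 2, 9, 8, 5, 6] sum 71 len 13
[9, 3, 0, 2, 9, 9, 2, 9, 8, 5, 6, 6] sum 68 len 12
[9, 3, 0, 2, 9, 9, 2, 9, 8, 5, 6, 6, 3] sum 71 len 13
[3, 0, 2, 9, 9, 2, 9, 8, 5, 6, 6, 3, 2] sum 64 len 13
Longest length seen: 13.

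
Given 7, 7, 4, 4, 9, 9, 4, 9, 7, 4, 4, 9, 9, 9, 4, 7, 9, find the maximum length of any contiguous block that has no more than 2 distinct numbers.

6

add 7: window [7] (1 distinct), len 1
add 7: window [7, 7] (1 distinct), len 2
add 4: window [7, 7, 4] (2 distinct), len 3
add 4: window [7, 7, 4, 4] (2 distinct), len 4
add 9: window [4, 4, 9] (2 distinct), len 3
add 9: window [4, 4, 9, 9] (2 distinct), len 4
add 4: window [4, 4, 9, 9, 4] (2 distinct), len 5
add 9: window [4, 4, 9, 9, 4, 9] (2 distinct), len 6
add 7: window [9, 7] (2 distinct), len 2
add 4: window [7, 4] (2 distinct), len 2
add 4: window [7, 4, 4] (2 distinct), len 3
add 9: window [4, 4, 9] (2 distinct), len 3
add 9: window [4, 4, 9, 9] (2 distinct), len 4
add 9: window [4, 4, 9, 9, 9] (2 distinct), len 5
add 4: window [4, 4, 9, 9, 9, 4] (2 distinct), len 6
add 7: window [4, 7] (2 distinct), len 2
add 9: window [7, 9] (2 distinct), len 2
Longest length with ≤2 distinct: 6.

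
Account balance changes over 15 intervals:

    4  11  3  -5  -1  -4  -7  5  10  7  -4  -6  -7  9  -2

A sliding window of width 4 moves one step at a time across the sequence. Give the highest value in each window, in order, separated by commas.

11, 11, 3, -1, 5, 10, 10, 10, 10, 7, 9, 9

[4, 11, 3, -5] → max 11
[11, 3, -5, -1] → max 11
[3, -5, -1, -4] → max 3
[-5, -1, -4, -7] → max -1
[-1, -4, -7, 5] → max 5
[-4, -7, 5, 10] → max 10
[-7, 5, 10, 7] → max 10
[5, 10, 7, -4] → max 10
[10, 7, -4, -6] → max 10
[7, -4, -6, -7] → max 7
[-4, -6, -7, 9] → max 9
[-6, -7, 9, -2] → max 9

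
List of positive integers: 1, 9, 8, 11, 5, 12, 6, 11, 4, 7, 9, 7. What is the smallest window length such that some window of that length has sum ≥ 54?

add 1: running sum 1 < 54
add 9: running sum 10 < 54
add 8: running sum 18 < 54
add 11: running sum 29 < 54
add 5: running sum 34 < 54
add 12: running sum 46 < 54
add 6: running sum 52 < 54
add 11: shortest ending here [9, 8, 11, 5, 12, 6, 11] sum 62, len 7
add 4: shortest ending here [8, 11, 5, 12, 6, 11, 4] sum 57, len 7
add 7: shortest ending here [11, 5, 12, 6, 11, 4, 7] sum 56, len 7
add 9: shortest ending here [5, 12, 6, 11, 4, 7, 9] sum 54, len 7
add 7: shortest ending here [12, 6, 11, 4, 7, 9, 7] sum 56, len 7
Shortest qualifying length: 7.

7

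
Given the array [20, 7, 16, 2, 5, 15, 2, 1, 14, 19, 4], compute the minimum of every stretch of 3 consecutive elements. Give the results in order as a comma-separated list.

20 7 16 → min 7
7 16 2 → min 2
16 2 5 → min 2
2 5 15 → min 2
5 15 2 → min 2
15 2 1 → min 1
2 1 14 → min 1
1 14 19 → min 1
14 19 4 → min 4

7, 2, 2, 2, 2, 1, 1, 1, 4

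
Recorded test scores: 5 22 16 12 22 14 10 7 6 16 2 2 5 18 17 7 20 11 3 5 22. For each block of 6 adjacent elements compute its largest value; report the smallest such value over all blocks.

16

Window maxs for each of the 16 positions:
5 22 16 12 22 14 → max 22
22 16 12 22 14 10 → max 22
16 12 22 14 10 7 → max 22
12 22 14 10 7 6 → max 22
22 14 10 7 6 16 → max 22
14 10 7 6 16 2 → max 16
10 7 6 16 2 2 → max 16
7 6 16 2 2 5 → max 16
6 16 2 2 5 18 → max 18
16 2 2 5 18 17 → max 18
2 2 5 18 17 7 → max 18
2 5 18 17 7 20 → max 20
5 18 17 7 20 11 → max 20
18 17 7 20 11 3 → max 20
17 7 20 11 3 5 → max 20
7 20 11 3 5 22 → max 22
Smallest of these is 16.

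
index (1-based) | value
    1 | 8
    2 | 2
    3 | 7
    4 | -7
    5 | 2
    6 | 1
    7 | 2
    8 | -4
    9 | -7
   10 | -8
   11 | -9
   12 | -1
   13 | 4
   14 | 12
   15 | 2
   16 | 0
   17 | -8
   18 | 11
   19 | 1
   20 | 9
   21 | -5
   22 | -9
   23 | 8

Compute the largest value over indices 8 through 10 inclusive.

Elements at indices 8..10: -4, -7, -8
max(-4, -7, -8) = -4

-4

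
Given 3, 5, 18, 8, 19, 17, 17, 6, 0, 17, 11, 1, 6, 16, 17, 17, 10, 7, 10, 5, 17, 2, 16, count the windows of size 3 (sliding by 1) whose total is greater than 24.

(3, 5, 18) → sum 26  > 24 ✓
(5, 18, 8) → sum 31  > 24 ✓
(18, 8, 19) → sum 45  > 24 ✓
(8, 19, 17) → sum 44  > 24 ✓
(19, 17, 17) → sum 53  > 24 ✓
(17, 17, 6) → sum 40  > 24 ✓
(17, 6, 0) → sum 23
(6, 0, 17) → sum 23
(0, 17, 11) → sum 28  > 24 ✓
(17, 11, 1) → sum 29  > 24 ✓
(11, 1, 6) → sum 18
(1, 6, 16) → sum 23
(6, 16, 17) → sum 39  > 24 ✓
(16, 17, 17) → sum 50  > 24 ✓
(17, 17, 10) → sum 44  > 24 ✓
(17, 10, 7) → sum 34  > 24 ✓
(10, 7, 10) → sum 27  > 24 ✓
(7, 10, 5) → sum 22
(10, 5, 17) → sum 32  > 24 ✓
(5, 17, 2) → sum 24
(17, 2, 16) → sum 35  > 24 ✓
15 windows satisfy the condition.

15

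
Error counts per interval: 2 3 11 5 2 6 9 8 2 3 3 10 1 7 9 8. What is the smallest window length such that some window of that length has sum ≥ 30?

5

add 2: running sum 2 < 30
add 3: running sum 5 < 30
add 11: running sum 16 < 30
add 5: running sum 21 < 30
add 2: running sum 23 < 30
add 6: running sum 29 < 30
add 9: shortest ending here [11, 5, 2, 6, 9] sum 33, len 5
add 8: shortest ending here [5, 2, 6, 9, 8] sum 30, len 5
add 2: shortest ending here [5, 2, 6, 9, 8, 2] sum 32, len 6
add 3: shortest ending here [2, 6, 9, 8, 2, 3] sum 30, len 6
add 3: shortest ending here [6, 9, 8, 2, 3, 3] sum 31, len 6
add 10: shortest ending here [9, 8, 2, 3, 3, 10] sum 35, len 6
add 1: shortest ending here [9, 8, 2, 3, 3, 10, 1] sum 36, len 7
add 7: shortest ending here [8, 2, 3, 3, 10, 1, 7] sum 34, len 7
add 9: shortest ending here [3, 10, 1, 7, 9] sum 30, len 5
add 8: shortest ending here [10, 1, 7, 9, 8] sum 35, len 5
Shortest qualifying length: 5.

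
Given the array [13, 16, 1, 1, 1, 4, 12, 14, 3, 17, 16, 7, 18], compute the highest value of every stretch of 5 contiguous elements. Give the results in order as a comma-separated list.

16, 16, 12, 14, 14, 17, 17, 17, 18

Sliding a size-5 window across the 13 values:
[13, 16, 1, 1, 1] → max 16
[16, 1, 1, 1, 4] → max 16
[1, 1, 1, 4, 12] → max 12
[1, 1, 4, 12, 14] → max 14
[1, 4, 12, 14, 3] → max 14
[4, 12, 14, 3, 17] → max 17
[12, 14, 3, 17, 16] → max 17
[14, 3, 17, 16, 7] → max 17
[3, 17, 16, 7, 18] → max 18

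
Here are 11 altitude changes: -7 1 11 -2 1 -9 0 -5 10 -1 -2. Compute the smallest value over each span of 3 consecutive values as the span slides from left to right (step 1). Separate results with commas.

-7, -2, -2, -9, -9, -9, -5, -5, -2

[-7, 1, 11] → min -7
[1, 11, -2] → min -2
[11, -2, 1] → min -2
[-2, 1, -9] → min -9
[1, -9, 0] → min -9
[-9, 0, -5] → min -9
[0, -5, 10] → min -5
[-5, 10, -1] → min -5
[10, -1, -2] → min -2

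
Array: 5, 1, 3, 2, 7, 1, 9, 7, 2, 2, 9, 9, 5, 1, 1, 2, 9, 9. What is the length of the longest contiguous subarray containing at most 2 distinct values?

[5] 1 distinct, len 1
[5, 1] 2 distinct, len 2
[1, 3] 2 distinct, len 2
[3, 2] 2 distinct, len 2
[2, 7] 2 distinct, len 2
[7, 1] 2 distinct, len 2
[1, 9] 2 distinct, len 2
[9, 7] 2 distinct, len 2
[7, 2] 2 distinct, len 2
[7, 2, 2] 2 distinct, len 3
[2, 2, 9] 2 distinct, len 3
[2, 2, 9, 9] 2 distinct, len 4
[9, 9, 5] 2 distinct, len 3
[5, 1] 2 distinct, len 2
[5, 1, 1] 2 distinct, len 3
[1, 1, 2] 2 distinct, len 3
[2, 9] 2 distinct, len 2
[2, 9, 9] 2 distinct, len 3
Longest length with ≤2 distinct: 4.

4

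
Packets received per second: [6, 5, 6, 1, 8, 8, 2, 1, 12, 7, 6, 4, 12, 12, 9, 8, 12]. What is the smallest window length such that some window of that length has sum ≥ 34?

add 6: running sum 6 < 34
add 5: running sum 11 < 34
add 6: running sum 17 < 34
add 1: running sum 18 < 34
add 8: running sum 26 < 34
add 8: shortest ending here [6, 5, 6, 1, 8, 8] sum 34, len 6
add 2: shortest ending here [6, 5, 6, 1, 8, 8, 2] sum 36, len 7
add 1: shortest ending here [6, 5, 6, 1, 8, 8, 2, 1] sum 37, len 8
add 12: shortest ending here [6, 1, 8, 8, 2, 1, 12] sum 38, len 7
add 7: shortest ending here [8, 8, 2, 1, 12, 7] sum 38, len 6
add 6: shortest ending here [8, 2, 1, 12, 7, 6] sum 36, len 6
add 4: shortest ending here [8, 2, 1, 12, 7, 6, 4] sum 40, len 7
add 12: shortest ending here [12, 7, 6, 4, 12] sum 41, len 5
add 12: shortest ending here [6, 4, 12, 12] sum 34, len 4
add 9: shortest ending here [4, 12, 12, 9] sum 37, len 4
add 8: shortest ending here [12, 12, 9, 8] sum 41, len 4
add 12: shortest ending here [12, 9, 8, 12] sum 41, len 4
Shortest qualifying length: 4.

4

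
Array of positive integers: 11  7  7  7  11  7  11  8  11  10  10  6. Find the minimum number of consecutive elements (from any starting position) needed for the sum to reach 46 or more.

5

add 11: running sum 11 < 46
add 7: running sum 18 < 46
add 7: running sum 25 < 46
add 7: running sum 32 < 46
add 11: running sum 43 < 46
add 7: shortest ending here [11, 7, 7, 7, 11, 7] sum 50, len 6
add 11: shortest ending here [7, 7, 7, 11, 7, 11] sum 50, len 6
add 8: shortest ending here [7, 7, 11, 7, 11, 8] sum 51, len 6
add 11: shortest ending here [11, 7, 11, 8, 11] sum 48, len 5
add 10: shortest ending here [7, 11, 8, 11, 10] sum 47, len 5
add 10: shortest ending here [11, 8, 11, 10, 10] sum 50, len 5
add 6: shortest ending here [11, 8, 11, 10, 10, 6] sum 56, len 6
Shortest qualifying length: 5.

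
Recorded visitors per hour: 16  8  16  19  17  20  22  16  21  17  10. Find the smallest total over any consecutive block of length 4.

[16, 8, 16, 19] → sum 59
[8, 16, 19, 17] → sum 60
[16, 19, 17, 20] → sum 72
[19, 17, 20, 22] → sum 78
[17, 20, 22, 16] → sum 75
[20, 22, 16, 21] → sum 79
[22, 16, 21, 17] → sum 76
[16, 21, 17, 10] → sum 64
Smallest of these is 59.

59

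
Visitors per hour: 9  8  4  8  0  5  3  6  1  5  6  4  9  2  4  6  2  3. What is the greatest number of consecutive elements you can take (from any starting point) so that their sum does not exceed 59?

14

Extend to the right; shrink from the left whenever the sum exceeds 59:
[9] sum 9 len 1
[9, 8] sum 17 len 2
[9, 8, 4] sum 21 len 3
[9, 8, 4, 8] sum 29 len 4
[9, 8, 4, 8, 0] sum 29 len 5
[9, 8, 4, 8, 0, 5] sum 34 len 6
[9, 8, 4, 8, 0, 5, 3] sum 37 len 7
[9, 8, 4, 8, 0, 5, 3, 6] sum 43 len 8
[9, 8, 4, 8, 0, 5, 3, 6, 1] sum 44 len 9
[9, 8, 4, 8, 0, 5, 3, 6, 1, 5] sum 49 len 10
[9, 8, 4, 8, 0, 5, 3, 6, 1, 5, 6] sum 55 len 11
[9, 8, 4, 8, 0, 5, 3, 6, 1, 5, 6, 4] sum 59 len 12
[8, 4, 8, 0, 5, 3, 6, 1, 5, 6, 4, 9] sum 59 len 12
[4, 8, 0, 5, 3, 6, 1, 5, 6, 4, 9, 2] sum 53 len 12
[4, 8, 0, 5, 3, 6, 1, 5, 6, 4, 9, 2, 4] sum 57 len 13
[8, 0, 5, 3, 6, 1, 5, 6, 4, 9, 2, 4, 6] sum 59 len 13
[0, 5, 3, 6, 1, 5, 6, 4, 9, 2, 4, 6, 2] sum 53 len 13
[0, 5, 3, 6, 1, 5, 6, 4, 9, 2, 4, 6, 2, 3] sum 56 len 14
Longest length seen: 14.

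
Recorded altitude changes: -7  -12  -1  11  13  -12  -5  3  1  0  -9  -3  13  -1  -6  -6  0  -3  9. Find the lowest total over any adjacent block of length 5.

-16

(-7, -12, -1, 11, 13) → sum 4
(-12, -1, 11, 13, -12) → sum -1
(-1, 11, 13, -12, -5) → sum 6
(11, 13, -12, -5, 3) → sum 10
(13, -12, -5, 3, 1) → sum 0
(-12, -5, 3, 1, 0) → sum -13
(-5, 3, 1, 0, -9) → sum -10
(3, 1, 0, -9, -3) → sum -8
(1, 0, -9, -3, 13) → sum 2
(0, -9, -3, 13, -1) → sum 0
(-9, -3, 13, -1, -6) → sum -6
(-3, 13, -1, -6, -6) → sum -3
(13, -1, -6, -6, 0) → sum 0
(-1, -6, -6, 0, -3) → sum -16
(-6, -6, 0, -3, 9) → sum -6
Lowest of these is -16.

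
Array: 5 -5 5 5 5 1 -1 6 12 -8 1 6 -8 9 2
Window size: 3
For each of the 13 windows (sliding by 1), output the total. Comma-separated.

Sliding a size-3 window across the 15 values:
5 -5 5 → sum 5
-5 5 5 → sum 5
5 5 5 → sum 15
5 5 1 → sum 11
5 1 -1 → sum 5
1 -1 6 → sum 6
-1 6 12 → sum 17
6 12 -8 → sum 10
12 -8 1 → sum 5
-8 1 6 → sum -1
1 6 -8 → sum -1
6 -8 9 → sum 7
-8 9 2 → sum 3

5, 5, 15, 11, 5, 6, 17, 10, 5, -1, -1, 7, 3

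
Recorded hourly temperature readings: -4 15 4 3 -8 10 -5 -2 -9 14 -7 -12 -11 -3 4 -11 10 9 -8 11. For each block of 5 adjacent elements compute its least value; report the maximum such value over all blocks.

(-4, 15, 4, 3, -8) → min -8
(15, 4, 3, -8, 10) → min -8
(4, 3, -8, 10, -5) → min -8
(3, -8, 10, -5, -2) → min -8
(-8, 10, -5, -2, -9) → min -9
(10, -5, -2, -9, 14) → min -9
(-5, -2, -9, 14, -7) → min -9
(-2, -9, 14, -7, -12) → min -12
(-9, 14, -7, -12, -11) → min -12
(14, -7, -12, -11, -3) → min -12
(-7, -12, -11, -3, 4) → min -12
(-12, -11, -3, 4, -11) → min -12
(-11, -3, 4, -11, 10) → min -11
(-3, 4, -11, 10, 9) → min -11
(4, -11, 10, 9, -8) → min -11
(-11, 10, 9, -8, 11) → min -11
Maximum of these is -8.

-8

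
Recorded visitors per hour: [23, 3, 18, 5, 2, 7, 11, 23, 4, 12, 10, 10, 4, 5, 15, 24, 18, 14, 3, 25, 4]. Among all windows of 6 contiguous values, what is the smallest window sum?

45

Each size-6 window and its sum:
[23, 3, 18, 5, 2, 7] → sum 58
[3, 18, 5, 2, 7, 11] → sum 46
[18, 5, 2, 7, 11, 23] → sum 66
[5, 2, 7, 11, 23, 4] → sum 52
[2, 7, 11, 23, 4, 12] → sum 59
[7, 11, 23, 4, 12, 10] → sum 67
[11, 23, 4, 12, 10, 10] → sum 70
[23, 4, 12, 10, 10, 4] → sum 63
[4, 12, 10, 10, 4, 5] → sum 45
[12, 10, 10, 4, 5, 15] → sum 56
[10, 10, 4, 5, 15, 24] → sum 68
[10, 4, 5, 15, 24, 18] → sum 76
[4, 5, 15, 24, 18, 14] → sum 80
[5, 15, 24, 18, 14, 3] → sum 79
[15, 24, 18, 14, 3, 25] → sum 99
[24, 18, 14, 3, 25, 4] → sum 88
Smallest of these is 45.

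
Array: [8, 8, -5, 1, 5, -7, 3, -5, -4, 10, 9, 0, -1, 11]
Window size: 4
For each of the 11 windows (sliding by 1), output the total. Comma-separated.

8 8 -5 1 → sum 12
8 -5 1 5 → sum 9
-5 1 5 -7 → sum -6
1 5 -7 3 → sum 2
5 -7 3 -5 → sum -4
-7 3 -5 -4 → sum -13
3 -5 -4 10 → sum 4
-5 -4 10 9 → sum 10
-4 10 9 0 → sum 15
10 9 0 -1 → sum 18
9 0 -1 11 → sum 19

12, 9, -6, 2, -4, -13, 4, 10, 15, 18, 19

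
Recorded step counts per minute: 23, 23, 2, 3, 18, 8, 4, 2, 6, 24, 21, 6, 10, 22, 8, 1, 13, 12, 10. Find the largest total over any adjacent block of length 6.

91

[23, 23, 2, 3, 18, 8] → sum 77
[23, 2, 3, 18, 8, 4] → sum 58
[2, 3, 18, 8, 4, 2] → sum 37
[3, 18, 8, 4, 2, 6] → sum 41
[18, 8, 4, 2, 6, 24] → sum 62
[8, 4, 2, 6, 24, 21] → sum 65
[4, 2, 6, 24, 21, 6] → sum 63
[2, 6, 24, 21, 6, 10] → sum 69
[6, 24, 21, 6, 10, 22] → sum 89
[24, 21, 6, 10, 22, 8] → sum 91
[21, 6, 10, 22, 8, 1] → sum 68
[6, 10, 22, 8, 1, 13] → sum 60
[10, 22, 8, 1, 13, 12] → sum 66
[22, 8, 1, 13, 12, 10] → sum 66
Largest of these is 91.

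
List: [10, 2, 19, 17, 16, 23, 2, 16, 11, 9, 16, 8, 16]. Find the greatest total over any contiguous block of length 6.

(10, 2, 19, 17, 16, 23) → sum 87
(2, 19, 17, 16, 23, 2) → sum 79
(19, 17, 16, 23, 2, 16) → sum 93
(17, 16, 23, 2, 16, 11) → sum 85
(16, 23, 2, 16, 11, 9) → sum 77
(23, 2, 16, 11, 9, 16) → sum 77
(2, 16, 11, 9, 16, 8) → sum 62
(16, 11, 9, 16, 8, 16) → sum 76
Greatest of these is 93.

93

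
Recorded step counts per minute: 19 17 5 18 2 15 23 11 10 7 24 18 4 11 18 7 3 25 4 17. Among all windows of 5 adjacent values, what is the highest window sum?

(19, 17, 5, 18, 2) → sum 61
(17, 5, 18, 2, 15) → sum 57
(5, 18, 2, 15, 23) → sum 63
(18, 2, 15, 23, 11) → sum 69
(2, 15, 23, 11, 10) → sum 61
(15, 23, 11, 10, 7) → sum 66
(23, 11, 10, 7, 24) → sum 75
(11, 10, 7, 24, 18) → sum 70
(10, 7, 24, 18, 4) → sum 63
(7, 24, 18, 4, 11) → sum 64
(24, 18, 4, 11, 18) → sum 75
(18, 4, 11, 18, 7) → sum 58
(4, 11, 18, 7, 3) → sum 43
(11, 18, 7, 3, 25) → sum 64
(18, 7, 3, 25, 4) → sum 57
(7, 3, 25, 4, 17) → sum 56
Highest of these is 75.

75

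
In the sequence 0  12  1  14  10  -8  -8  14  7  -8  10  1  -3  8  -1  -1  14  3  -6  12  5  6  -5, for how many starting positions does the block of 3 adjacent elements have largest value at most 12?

(0, 12, 1) → max 12  ≤ 12 ✓
(12, 1, 14) → max 14
(1, 14, 10) → max 14
(14, 10, -8) → max 14
(10, -8, -8) → max 10  ≤ 12 ✓
(-8, -8, 14) → max 14
(-8, 14, 7) → max 14
(14, 7, -8) → max 14
(7, -8, 10) → max 10  ≤ 12 ✓
(-8, 10, 1) → max 10  ≤ 12 ✓
(10, 1, -3) → max 10  ≤ 12 ✓
(1, -3, 8) → max 8  ≤ 12 ✓
(-3, 8, -1) → max 8  ≤ 12 ✓
(8, -1, -1) → max 8  ≤ 12 ✓
(-1, -1, 14) → max 14
(-1, 14, 3) → max 14
(14, 3, -6) → max 14
(3, -6, 12) → max 12  ≤ 12 ✓
(-6, 12, 5) → max 12  ≤ 12 ✓
(12, 5, 6) → max 12  ≤ 12 ✓
(5, 6, -5) → max 6  ≤ 12 ✓
12 windows satisfy the condition.

12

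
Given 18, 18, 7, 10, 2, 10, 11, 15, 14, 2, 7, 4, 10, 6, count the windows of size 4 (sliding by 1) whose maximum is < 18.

18 18 7 10 → max 18
18 7 10 2 → max 18
7 10 2 10 → max 10  < 18 ✓
10 2 10 11 → max 11  < 18 ✓
2 10 11 15 → max 15  < 18 ✓
10 11 15 14 → max 15  < 18 ✓
11 15 14 2 → max 15  < 18 ✓
15 14 2 7 → max 15  < 18 ✓
14 2 7 4 → max 14  < 18 ✓
2 7 4 10 → max 10  < 18 ✓
7 4 10 6 → max 10  < 18 ✓
9 windows satisfy the condition.

9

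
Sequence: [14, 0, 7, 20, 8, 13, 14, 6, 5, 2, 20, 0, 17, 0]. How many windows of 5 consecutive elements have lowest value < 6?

8

(14, 0, 7, 20, 8) → min 0  < 6 ✓
(0, 7, 20, 8, 13) → min 0  < 6 ✓
(7, 20, 8, 13, 14) → min 7
(20, 8, 13, 14, 6) → min 6
(8, 13, 14, 6, 5) → min 5  < 6 ✓
(13, 14, 6, 5, 2) → min 2  < 6 ✓
(14, 6, 5, 2, 20) → min 2  < 6 ✓
(6, 5, 2, 20, 0) → min 0  < 6 ✓
(5, 2, 20, 0, 17) → min 0  < 6 ✓
(2, 20, 0, 17, 0) → min 0  < 6 ✓
8 windows satisfy the condition.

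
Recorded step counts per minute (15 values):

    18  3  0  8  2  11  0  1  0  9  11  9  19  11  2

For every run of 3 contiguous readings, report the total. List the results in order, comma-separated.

21, 11, 10, 21, 13, 12, 1, 10, 20, 29, 39, 39, 32

(18, 3, 0) → sum 21
(3, 0, 8) → sum 11
(0, 8, 2) → sum 10
(8, 2, 11) → sum 21
(2, 11, 0) → sum 13
(11, 0, 1) → sum 12
(0, 1, 0) → sum 1
(1, 0, 9) → sum 10
(0, 9, 11) → sum 20
(9, 11, 9) → sum 29
(11, 9, 19) → sum 39
(9, 19, 11) → sum 39
(19, 11, 2) → sum 32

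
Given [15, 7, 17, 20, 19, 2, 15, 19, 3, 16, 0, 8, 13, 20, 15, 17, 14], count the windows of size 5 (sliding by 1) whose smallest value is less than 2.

5

(15, 7, 17, 20, 19) → min 7
(7, 17, 20, 19, 2) → min 2
(17, 20, 19, 2, 15) → min 2
(20, 19, 2, 15, 19) → min 2
(19, 2, 15, 19, 3) → min 2
(2, 15, 19, 3, 16) → min 2
(15, 19, 3, 16, 0) → min 0  < 2 ✓
(19, 3, 16, 0, 8) → min 0  < 2 ✓
(3, 16, 0, 8, 13) → min 0  < 2 ✓
(16, 0, 8, 13, 20) → min 0  < 2 ✓
(0, 8, 13, 20, 15) → min 0  < 2 ✓
(8, 13, 20, 15, 17) → min 8
(13, 20, 15, 17, 14) → min 13
5 windows satisfy the condition.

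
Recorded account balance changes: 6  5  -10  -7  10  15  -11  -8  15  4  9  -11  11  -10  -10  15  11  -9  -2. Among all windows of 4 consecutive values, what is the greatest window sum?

6 5 -10 -7 → sum -6
5 -10 -7 10 → sum -2
-10 -7 10 15 → sum 8
-7 10 15 -11 → sum 7
10 15 -11 -8 → sum 6
15 -11 -8 15 → sum 11
-11 -8 15 4 → sum 0
-8 15 4 9 → sum 20
15 4 9 -11 → sum 17
4 9 -11 11 → sum 13
9 -11 11 -10 → sum -1
-11 11 -10 -10 → sum -20
11 -10 -10 15 → sum 6
-10 -10 15 11 → sum 6
-10 15 11 -9 → sum 7
15 11 -9 -2 → sum 15
Greatest of these is 20.

20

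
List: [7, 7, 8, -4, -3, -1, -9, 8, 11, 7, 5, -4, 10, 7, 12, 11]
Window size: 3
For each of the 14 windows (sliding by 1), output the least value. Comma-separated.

Sliding a size-3 window across the 16 values:
[7, 7, 8] → min 7
[7, 8, -4] → min -4
[8, -4, -3] → min -4
[-4, -3, -1] → min -4
[-3, -1, -9] → min -9
[-1, -9, 8] → min -9
[-9, 8, 11] → min -9
[8, 11, 7] → min 7
[11, 7, 5] → min 5
[7, 5, -4] → min -4
[5, -4, 10] → min -4
[-4, 10, 7] → min -4
[10, 7, 12] → min 7
[7, 12, 11] → min 7

7, -4, -4, -4, -9, -9, -9, 7, 5, -4, -4, -4, 7, 7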